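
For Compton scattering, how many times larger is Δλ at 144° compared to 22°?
144° produces the larger shift by a factor of 24.844

Calculate both shifts using Δλ = λ_C(1 - cos θ):

For θ₁ = 22°:
Δλ₁ = 2.4263 × (1 - cos(22°))
Δλ₁ = 2.4263 × 0.0728
Δλ₁ = 0.1767 pm

For θ₂ = 144°:
Δλ₂ = 2.4263 × (1 - cos(144°))
Δλ₂ = 2.4263 × 1.8090
Δλ₂ = 4.3892 pm

The 144° angle produces the larger shift.
Ratio: 4.3892/0.1767 = 24.844

(Intermediate values are shown rounded; full precision is carried through to the final answer.)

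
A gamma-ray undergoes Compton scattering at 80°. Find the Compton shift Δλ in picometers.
2.0050 pm

Using the Compton scattering formula:
Δλ = λ_C(1 - cos θ)

where λ_C = h/(m_e·c) ≈ 2.4263 pm is the Compton wavelength of an electron.

For θ = 80°:
cos(80°) = 0.1736
1 - cos(80°) = 0.8264

Δλ = 2.4263 × 0.8264
Δλ = 2.0050 pm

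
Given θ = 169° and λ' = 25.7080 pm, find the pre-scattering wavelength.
20.9000 pm

From λ' = λ + Δλ, we have λ = λ' - Δλ

First calculate the Compton shift:
Δλ = λ_C(1 - cos θ)
Δλ = 2.4263 × (1 - cos(169°))
Δλ = 2.4263 × 1.9816
Δλ = 4.8080 pm

Initial wavelength:
λ = λ' - Δλ
λ = 25.7080 - 4.8080
λ = 20.9000 pm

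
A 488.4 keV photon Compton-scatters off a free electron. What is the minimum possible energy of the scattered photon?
167.7457 keV (at θ = 180°)

The scattered photon has minimum energy when its wavelength is maximum, i.e., when the Compton shift Δλ = λ_C(1 − cos θ) is maximum. This occurs at θ = 180° (backscattering), giving Δλ_max = 2λ_C = 4.8526 pm.

Initial wavelength: λ₀ = hc/E₀ = 2.5386 pm
Maximum final wavelength: λ'_max = λ₀ + 2λ_C = 2.5386 + 4.8526 = 7.3912 pm
Minimum final energy: E'_min = hc/λ'_max = 167.7457 keV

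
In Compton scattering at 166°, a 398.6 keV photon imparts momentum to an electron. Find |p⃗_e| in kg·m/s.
2.9520e-22 kg·m/s

The electron is initially at rest, so by conservation of momentum:
p⃗_e = p⃗₀ − p⃗'  (incident photon momentum minus scattered photon momentum)

Photon momentum magnitudes (p = h/λ = E/c):
λ₀ = hc/E₀ = 3.1105 pm → p₀ = h/λ₀ = 2.1302e-22 kg·m/s
Δλ = λ_C(1 − cos 166°) = 4.7805 pm
λ' = 7.8910 pm → p' = h/λ' = 8.3970e-23 kg·m/s

The scattered photon makes angle θ = 166° with the incident direction, so by the law of cosines:
|p⃗_e|² = p₀² + p'² − 2p₀p'cos θ
|p⃗_e|² = (2.1302e-22)² + (8.3970e-23)² − 2·2.1302e-22·8.3970e-23·cos(166°)
|p⃗_e| = 2.9520e-22 kg·m/s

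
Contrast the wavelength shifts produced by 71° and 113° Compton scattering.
113° produces the larger shift by a factor of 2.062

Calculate both shifts using Δλ = λ_C(1 - cos θ):

For θ₁ = 71°:
Δλ₁ = 2.4263 × (1 - cos(71°))
Δλ₁ = 2.4263 × 0.6744
Δλ₁ = 1.6364 pm

For θ₂ = 113°:
Δλ₂ = 2.4263 × (1 - cos(113°))
Δλ₂ = 2.4263 × 1.3907
Δλ₂ = 3.3743 pm

The 113° angle produces the larger shift.
Ratio: 3.3743/1.6364 = 2.062

(Intermediate values are shown rounded; full precision is carried through to the final answer.)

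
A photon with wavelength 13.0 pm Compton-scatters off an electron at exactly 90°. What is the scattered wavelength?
15.4263 pm

Using the Compton formula: λ' = λ + λ_C(1 − cos θ)

For θ = 90°, cos θ = 0 (exact) = 0.0000, so:
1 − cos 90° = 1 − (0) = 1.0000

Δλ = λ_C × 1.0000 = 2.4263 × 1.0000 = 2.4263 pm

λ' = 13.0 + 2.4263 = 15.4263 pm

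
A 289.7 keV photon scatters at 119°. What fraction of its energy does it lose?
0.4570 (or 45.70%)

Calculate initial and final photon energies:

Initial: E₀ = 289.7 keV → λ₀ = 4.2797 pm
Compton shift: Δλ = 3.6026 pm
Final wavelength: λ' = 7.8824 pm
Final energy: E' = 157.2934 keV

Fractional energy loss:
(E₀ - E')/E₀ = (289.7000 - 157.2934)/289.7000
= 132.4066/289.7000
= 0.4570
= 45.70%

(Intermediate values are shown rounded; full precision is carried through to the final answer.)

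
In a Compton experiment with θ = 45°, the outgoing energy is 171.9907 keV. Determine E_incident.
190.8000 keV

Convert final energy to wavelength (hc ≈ 1239.842 keV·pm):
λ' = hc/E' = 1239.842 / 171.9907 = 7.2088 pm

Calculate the Compton shift:
Δλ = λ_C(1 - cos(45°))
Δλ = 2.4263 × (1 - cos(45°))
Δλ = 0.7106 pm

Initial wavelength:
λ = λ' - Δλ = 7.2088 - 0.7106 = 6.4981 pm

Initial energy:
E = hc/λ = 1239.842 / 6.4981 = 190.8000 keV

(Intermediate values are shown rounded; full precision is carried through to the final answer.)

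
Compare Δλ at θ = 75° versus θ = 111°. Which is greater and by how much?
111° produces the larger shift by a factor of 1.833

Calculate both shifts using Δλ = λ_C(1 - cos θ):

For θ₁ = 75°:
Δλ₁ = 2.4263 × (1 - cos(75°))
Δλ₁ = 2.4263 × 0.7412
Δλ₁ = 1.7983 pm

For θ₂ = 111°:
Δλ₂ = 2.4263 × (1 - cos(111°))
Δλ₂ = 2.4263 × 1.3584
Δλ₂ = 3.2958 pm

The 111° angle produces the larger shift.
Ratio: 3.2958/1.7983 = 1.833

(Intermediate values are shown rounded; full precision is carried through to the final answer.)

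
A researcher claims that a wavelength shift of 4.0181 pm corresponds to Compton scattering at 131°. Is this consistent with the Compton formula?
Yes, consistent

Calculate the expected shift for θ = 131°:

Δλ_expected = λ_C(1 - cos(131°))
Δλ_expected = 2.4263 × (1 - cos(131°))
Δλ_expected = 2.4263 × 1.6561
Δλ_expected = 4.0181 pm

Given shift: 4.0181 pm
Expected shift: 4.0181 pm
Difference: 0.0000 pm

The values match. This is consistent with Compton scattering at the stated angle.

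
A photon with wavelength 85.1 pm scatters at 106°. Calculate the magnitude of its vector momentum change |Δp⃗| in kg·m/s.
1.2220e-23 kg·m/s

Photon momentum magnitude is p = h/λ.

Initial momentum:
p₀ = h/λ = 6.6261e-34/8.5100e-11 = 7.7862e-24 kg·m/s

After scattering:
λ' = λ + Δλ = 85.1 + 3.0951 = 88.1951 pm
p' = h/λ' = 6.6261e-34/8.8195e-11 = 7.5130e-24 kg·m/s

Momentum is a vector; the scattered photon's direction makes angle θ = 106° with the incident direction. The magnitude of the vector change Δp⃗ = p⃗₀ − p⃗' is found from the law of cosines:
|Δp⃗|² = p₀² + p'² − 2p₀p'cos θ
|Δp⃗|² = (7.7862e-24)² + (7.5130e-24)² − 2·7.7862e-24·7.5130e-24·cos(106°)
|Δp⃗| = 1.2220e-23 kg·m/s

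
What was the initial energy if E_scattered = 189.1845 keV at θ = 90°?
300.4001 keV

Convert final energy to wavelength (hc ≈ 1239.842 keV·pm):
λ' = hc/E' = 1239.842 / 189.1845 = 6.5536 pm

Calculate the Compton shift:
Δλ = λ_C(1 - cos(90°))
Δλ = 2.4263 × (1 - cos(90°))
Δλ = 2.4263 pm

Initial wavelength:
λ = λ' - Δλ = 6.5536 - 2.4263 = 4.1273 pm

Initial energy:
E = hc/λ = 1239.842 / 4.1273 = 300.4001 keV

(Intermediate values are shown rounded; full precision is carried through to the final answer.)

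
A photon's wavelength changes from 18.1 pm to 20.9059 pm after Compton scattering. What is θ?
99.00°

First find the wavelength shift:
Δλ = λ' - λ = 20.9059 - 18.1 = 2.8059 pm

Using Δλ = λ_C(1 - cos θ), with λ_C = h/(m_e·c) ≈ 2.42631024 pm:
cos θ = 1 - Δλ/λ_C
cos θ = 1 - 2.8059/2.42631024
cos θ = -0.156447

θ = arccos(-0.156447)
θ = 99.00°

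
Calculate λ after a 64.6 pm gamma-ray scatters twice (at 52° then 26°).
65.7781 pm

Apply Compton shift twice:

First scattering at θ₁ = 52°:
Δλ₁ = λ_C(1 - cos(52°))
Δλ₁ = 2.4263 × 0.3843
Δλ₁ = 0.9325 pm

After first scattering:
λ₁ = 64.6 + 0.9325 = 65.5325 pm

Second scattering at θ₂ = 26°:
Δλ₂ = λ_C(1 - cos(26°))
Δλ₂ = 2.4263 × 0.1012
Δλ₂ = 0.2456 pm

Final wavelength:
λ₂ = 65.5325 + 0.2456 = 65.7781 pm

Total shift: Δλ_total = 0.9325 + 0.2456 = 1.1781 pm

(Intermediate values are shown rounded; full precision is carried through to the final answer.)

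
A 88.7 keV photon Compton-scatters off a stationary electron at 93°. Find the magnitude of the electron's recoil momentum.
6.3660e-23 kg·m/s

The electron is initially at rest, so by conservation of momentum:
p⃗_e = p⃗₀ − p⃗'  (incident photon momentum minus scattered photon momentum)

Photon momentum magnitudes (p = h/λ = E/c):
λ₀ = hc/E₀ = 13.9779 pm → p₀ = h/λ₀ = 4.7404e-23 kg·m/s
Δλ = λ_C(1 − cos 93°) = 2.5533 pm
λ' = 16.5312 pm → p' = h/λ' = 4.0082e-23 kg·m/s

The scattered photon makes angle θ = 93° with the incident direction, so by the law of cosines:
|p⃗_e|² = p₀² + p'² − 2p₀p'cos θ
|p⃗_e|² = (4.7404e-23)² + (4.0082e-23)² − 2·4.7404e-23·4.0082e-23·cos(93°)
|p⃗_e| = 6.3660e-23 kg·m/s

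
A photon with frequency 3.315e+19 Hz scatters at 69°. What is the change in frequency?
4.869e+18 Hz (decrease)

Convert frequency to wavelength (c = 299792458 m/s):
λ₀ = c/f₀ = 299792458/3.315e+19 = 9.0435131e-12 m = 9.0435 pm

Calculate Compton shift:
Δλ = λ_C(1 - cos(69°)) = 1.5568 pm

Final wavelength:
λ' = λ₀ + Δλ = 9.0435 + 1.5568 = 10.6003 pm

Final frequency:
f' = c/λ' = 299792458/1.0600311e-11 = 2.8281476e+19 Hz

Frequency shift (decrease):
Δf = f₀ - f' = 3.315e+19 - 2.8281476e+19 = 4.869e+18 Hz

(Intermediate values are shown rounded; full precision is carried through to the final answer.)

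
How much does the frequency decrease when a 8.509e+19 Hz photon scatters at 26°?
5.544e+18 Hz (decrease)

Convert frequency to wavelength (c = 299792458 m/s):
λ₀ = c/f₀ = 299792458/8.509e+19 = 3.5232396e-12 m = 3.5232 pm

Calculate Compton shift:
Δλ = λ_C(1 - cos(26°)) = 0.2456 pm

Final wavelength:
λ' = λ₀ + Δλ = 3.5232 + 0.2456 = 3.7688 pm

Final frequency:
f' = c/λ' = 299792458/3.7687966e-12 = 7.9545936e+19 Hz

Frequency shift (decrease):
Δf = f₀ - f' = 8.509e+19 - 7.9545936e+19 = 5.544e+18 Hz

(Intermediate values are shown rounded; full precision is carried through to the final answer.)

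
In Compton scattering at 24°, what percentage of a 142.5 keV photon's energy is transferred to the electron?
0.0235 (or 2.35%)

Calculate initial and final photon energies:

Initial: E₀ = 142.5 keV → λ₀ = 8.7006 pm
Compton shift: Δλ = 0.2098 pm
Final wavelength: λ' = 8.9104 pm
Final energy: E' = 139.1453 keV

Fractional energy loss:
(E₀ - E')/E₀ = (142.5000 - 139.1453)/142.5000
= 3.3547/142.5000
= 0.0235
= 2.35%

(Intermediate values are shown rounded; full precision is carried through to the final answer.)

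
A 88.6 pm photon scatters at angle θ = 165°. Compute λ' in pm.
93.3699 pm

Using the Compton scattering formula:
λ' = λ + Δλ = λ + λ_C(1 - cos θ)

Given:
- Initial wavelength λ = 88.6 pm
- Scattering angle θ = 165°
- Compton wavelength λ_C ≈ 2.4263 pm

Calculate the shift:
Δλ = 2.4263 × (1 - cos(165°))
Δλ = 2.4263 × 1.9659
Δλ = 4.7699 pm

Final wavelength:
λ' = 88.6 + 4.7699 = 93.3699 pm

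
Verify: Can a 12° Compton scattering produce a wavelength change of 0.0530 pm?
Yes, consistent

Calculate the expected shift for θ = 12°:

Δλ_expected = λ_C(1 - cos(12°))
Δλ_expected = 2.4263 × (1 - cos(12°))
Δλ_expected = 2.4263 × 0.0219
Δλ_expected = 0.0530 pm

Given shift: 0.0530 pm
Expected shift: 0.0530 pm
Difference: 0.0000 pm

The values match. This is consistent with Compton scattering at the stated angle.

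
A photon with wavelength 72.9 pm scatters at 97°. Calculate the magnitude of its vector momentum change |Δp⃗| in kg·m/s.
1.3372e-23 kg·m/s

Photon momentum magnitude is p = h/λ.

Initial momentum:
p₀ = h/λ = 6.6261e-34/7.2900e-11 = 9.0893e-24 kg·m/s

After scattering:
λ' = λ + Δλ = 72.9 + 2.7220 = 75.6220 pm
p' = h/λ' = 6.6261e-34/7.5622e-11 = 8.7621e-24 kg·m/s

Momentum is a vector; the scattered photon's direction makes angle θ = 97° with the incident direction. The magnitude of the vector change Δp⃗ = p⃗₀ − p⃗' is found from the law of cosines:
|Δp⃗|² = p₀² + p'² − 2p₀p'cos θ
|Δp⃗|² = (9.0893e-24)² + (8.7621e-24)² − 2·9.0893e-24·8.7621e-24·cos(97°)
|Δp⃗| = 1.3372e-23 kg·m/s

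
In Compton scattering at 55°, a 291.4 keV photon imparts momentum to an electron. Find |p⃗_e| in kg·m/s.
1.3254e-22 kg·m/s

The electron is initially at rest, so by conservation of momentum:
p⃗_e = p⃗₀ − p⃗'  (incident photon momentum minus scattered photon momentum)

Photon momentum magnitudes (p = h/λ = E/c):
λ₀ = hc/E₀ = 4.2548 pm → p₀ = h/λ₀ = 1.5573e-22 kg·m/s
Δλ = λ_C(1 − cos 55°) = 1.0346 pm
λ' = 5.2894 pm → p' = h/λ' = 1.2527e-22 kg·m/s

The scattered photon makes angle θ = 55° with the incident direction, so by the law of cosines:
|p⃗_e|² = p₀² + p'² − 2p₀p'cos θ
|p⃗_e|² = (1.5573e-22)² + (1.2527e-22)² − 2·1.5573e-22·1.2527e-22·cos(55°)
|p⃗_e| = 1.3254e-22 kg·m/s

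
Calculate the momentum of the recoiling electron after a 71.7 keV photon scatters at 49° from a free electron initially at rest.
3.1091e-23 kg·m/s

The electron is initially at rest, so by conservation of momentum:
p⃗_e = p⃗₀ − p⃗'  (incident photon momentum minus scattered photon momentum)

Photon momentum magnitudes (p = h/λ = E/c):
λ₀ = hc/E₀ = 17.2921 pm → p₀ = h/λ₀ = 3.8319e-23 kg·m/s
Δλ = λ_C(1 − cos 49°) = 0.8345 pm
λ' = 18.1266 pm → p' = h/λ' = 3.6554e-23 kg·m/s

The scattered photon makes angle θ = 49° with the incident direction, so by the law of cosines:
|p⃗_e|² = p₀² + p'² − 2p₀p'cos θ
|p⃗_e|² = (3.8319e-23)² + (3.6554e-23)² − 2·3.8319e-23·3.6554e-23·cos(49°)
|p⃗_e| = 3.1091e-23 kg·m/s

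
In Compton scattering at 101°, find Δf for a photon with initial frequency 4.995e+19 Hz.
1.623e+19 Hz (decrease)

Convert frequency to wavelength (c = 299792458 m/s):
λ₀ = c/f₀ = 299792458/4.995e+19 = 6.0018510e-12 m = 6.0019 pm

Calculate Compton shift:
Δλ = λ_C(1 - cos(101°)) = 2.8893 pm

Final wavelength:
λ' = λ₀ + Δλ = 6.0019 + 2.8893 = 8.8911 pm

Final frequency:
f' = c/λ' = 299792458/8.8911231e-12 = 3.3718177e+19 Hz

Frequency shift (decrease):
Δf = f₀ - f' = 4.995e+19 - 3.3718177e+19 = 1.623e+19 Hz

(Intermediate values are shown rounded; full precision is carried through to the final answer.)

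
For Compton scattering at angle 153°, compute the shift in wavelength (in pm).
4.5882 pm

Using the Compton scattering formula:
Δλ = λ_C(1 - cos θ)

where λ_C = h/(m_e·c) ≈ 2.4263 pm is the Compton wavelength of an electron.

For θ = 153°:
cos(153°) = -0.8910
1 - cos(153°) = 1.8910

Δλ = 2.4263 × 1.8910
Δλ = 4.5882 pm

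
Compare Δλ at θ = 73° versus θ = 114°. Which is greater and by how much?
114° produces the larger shift by a factor of 1.988

Calculate both shifts using Δλ = λ_C(1 - cos θ):

For θ₁ = 73°:
Δλ₁ = 2.4263 × (1 - cos(73°))
Δλ₁ = 2.4263 × 0.7076
Δλ₁ = 1.7169 pm

For θ₂ = 114°:
Δλ₂ = 2.4263 × (1 - cos(114°))
Δλ₂ = 2.4263 × 1.4067
Δλ₂ = 3.4132 pm

The 114° angle produces the larger shift.
Ratio: 3.4132/1.7169 = 1.988

(Intermediate values are shown rounded; full precision is carried through to the final answer.)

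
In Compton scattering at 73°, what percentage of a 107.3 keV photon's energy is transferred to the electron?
0.1294 (or 12.94%)

Calculate initial and final photon energies:

Initial: E₀ = 107.3 keV → λ₀ = 11.5549 pm
Compton shift: Δλ = 1.7169 pm
Final wavelength: λ' = 13.2718 pm
Final energy: E' = 93.4190 keV

Fractional energy loss:
(E₀ - E')/E₀ = (107.3000 - 93.4190)/107.3000
= 13.8810/107.3000
= 0.1294
= 12.94%

(Intermediate values are shown rounded; full precision is carried through to the final answer.)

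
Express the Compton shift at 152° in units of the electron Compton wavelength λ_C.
1.8829 λ_C

The Compton shift formula is:
Δλ = λ_C(1 - cos θ)

Dividing both sides by λ_C:
Δλ/λ_C = 1 - cos θ

For θ = 152°:
Δλ/λ_C = 1 - cos(152°)
Δλ/λ_C = 1 - -0.8829
Δλ/λ_C = 1.8829

This means the shift is 1.8829 × λ_C = 4.5686 pm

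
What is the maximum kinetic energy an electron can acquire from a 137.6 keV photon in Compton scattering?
48.1653 keV

Maximum energy transfer occurs at θ = 180° (backscattering).

Initial photon: E₀ = 137.6 keV → λ₀ = 9.0105 pm

Maximum Compton shift (at 180°):
Δλ_max = 2λ_C = 2 × 2.4263 = 4.8526 pm

Final wavelength:
λ' = 9.0105 + 4.8526 = 13.8631 pm

Minimum photon energy (maximum energy to electron):
E'_min = hc/λ' = 89.4347 keV

Maximum electron kinetic energy:
K_max = E₀ - E'_min = 137.6000 - 89.4347 = 48.1653 keV

(Intermediate values are shown rounded; full precision is carried through to the final answer.)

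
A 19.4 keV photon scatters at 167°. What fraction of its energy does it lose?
0.0697 (or 6.97%)

Calculate initial and final photon energies:

Initial: E₀ = 19.4 keV → λ₀ = 63.9094 pm
Compton shift: Δλ = 4.7904 pm
Final wavelength: λ' = 68.6998 pm
Final energy: E' = 18.0472 keV

Fractional energy loss:
(E₀ - E')/E₀ = (19.4000 - 18.0472)/19.4000
= 1.3528/19.4000
= 0.0697
= 6.97%

(Intermediate values are shown rounded; full precision is carried through to the final answer.)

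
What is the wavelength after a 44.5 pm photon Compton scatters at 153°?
49.0882 pm

Using the Compton scattering formula:
λ' = λ + Δλ = λ + λ_C(1 - cos θ)

Given:
- Initial wavelength λ = 44.5 pm
- Scattering angle θ = 153°
- Compton wavelength λ_C ≈ 2.4263 pm

Calculate the shift:
Δλ = 2.4263 × (1 - cos(153°))
Δλ = 2.4263 × 1.8910
Δλ = 4.5882 pm

Final wavelength:
λ' = 44.5 + 4.5882 = 49.0882 pm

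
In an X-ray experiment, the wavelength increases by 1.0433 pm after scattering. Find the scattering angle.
55.25°

From the Compton formula Δλ = λ_C(1 - cos θ), we can solve for θ:

cos θ = 1 - Δλ/λ_C

Given:
- Δλ = 1.0433 pm
- λ_C = h/(m_e·c) ≈ 2.42631024 pm

cos θ = 1 - 1.0433/2.42631024
cos θ = 1 - 0.429994
cos θ = 0.570006

θ = arccos(0.570006)
θ = 55.25°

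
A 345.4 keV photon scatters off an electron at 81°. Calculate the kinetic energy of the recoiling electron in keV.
125.4269 keV

By energy conservation: K_e = E_initial - E_final

First find the scattered photon energy:
Initial wavelength: λ = hc/E = 3.5896 pm
Compton shift: Δλ = λ_C(1 - cos(81°)) = 2.0468 pm
Final wavelength: λ' = 3.5896 + 2.0468 = 5.6363 pm
Final photon energy: E' = hc/λ' = 219.9731 keV

Electron kinetic energy:
K_e = E - E' = 345.4000 - 219.9731 = 125.4269 keV

(Intermediate values are shown rounded; full precision is carried through to the final answer.)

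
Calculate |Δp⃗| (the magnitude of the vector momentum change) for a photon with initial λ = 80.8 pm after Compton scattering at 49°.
6.7671e-24 kg·m/s

Photon momentum magnitude is p = h/λ.

Initial momentum:
p₀ = h/λ = 6.6261e-34/8.0800e-11 = 8.2006e-24 kg·m/s

After scattering:
λ' = λ + Δλ = 80.8 + 0.8345 = 81.6345 pm
p' = h/λ' = 6.6261e-34/8.1635e-11 = 8.1168e-24 kg·m/s

Momentum is a vector; the scattered photon's direction makes angle θ = 49° with the incident direction. The magnitude of the vector change Δp⃗ = p⃗₀ − p⃗' is found from the law of cosines:
|Δp⃗|² = p₀² + p'² − 2p₀p'cos θ
|Δp⃗|² = (8.2006e-24)² + (8.1168e-24)² − 2·8.2006e-24·8.1168e-24·cos(49°)
|Δp⃗| = 6.7671e-24 kg·m/s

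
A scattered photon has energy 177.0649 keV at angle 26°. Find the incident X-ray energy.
183.5000 keV

Convert final energy to wavelength (hc ≈ 1239.842 keV·pm):
λ' = hc/E' = 1239.842 / 177.0649 = 7.0022 pm

Calculate the Compton shift:
Δλ = λ_C(1 - cos(26°))
Δλ = 2.4263 × (1 - cos(26°))
Δλ = 0.2456 pm

Initial wavelength:
λ = λ' - Δλ = 7.0022 - 0.2456 = 6.7566 pm

Initial energy:
E = hc/λ = 1239.842 / 6.7566 = 183.5000 keV

(Intermediate values are shown rounded; full precision is carried through to the final answer.)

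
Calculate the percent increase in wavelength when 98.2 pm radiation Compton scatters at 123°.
3.8165%

Calculate the Compton shift:
Δλ = λ_C(1 - cos(123°))
Δλ = 2.4263 × (1 - cos(123°))
Δλ = 2.4263 × 1.5446
Δλ = 3.7478 pm

Percentage change:
(Δλ/λ₀) × 100 = (3.7478/98.2) × 100
= 3.8165%

(Intermediate values are shown rounded; full precision is carried through to the final answer.)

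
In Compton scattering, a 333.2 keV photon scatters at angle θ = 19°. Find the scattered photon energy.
321.7692 keV

First convert energy to wavelength:
λ = hc/E, with hc ≈ 1239.842 keV·pm (i.e. 1239.842 eV·nm)

For E = 333.2 keV = 333200 eV:
λ = 1239.842 keV·pm / 333.2 keV
λ = 3.7210 pm

Calculate the Compton shift:
Δλ = λ_C(1 - cos(19°)) = 2.4263 × 0.0545
Δλ = 0.1322 pm

Final wavelength:
λ' = 3.7210 + 0.1322 = 3.8532 pm

Final energy:
E' = hc/λ' = 1239.842 / 3.8532 = 321.7692 keV

(Intermediate values are shown rounded; full precision is carried through to the final answer.)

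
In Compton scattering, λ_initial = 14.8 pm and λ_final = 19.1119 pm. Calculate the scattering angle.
141.00°

First find the wavelength shift:
Δλ = λ' - λ = 19.1119 - 14.8 = 4.3119 pm

Using Δλ = λ_C(1 - cos θ), with λ_C = h/(m_e·c) ≈ 2.42631024 pm:
cos θ = 1 - Δλ/λ_C
cos θ = 1 - 4.3119/2.42631024
cos θ = -0.777143

θ = arccos(-0.777143)
θ = 141.00°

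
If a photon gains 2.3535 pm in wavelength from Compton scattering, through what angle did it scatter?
88.28°

From the Compton formula Δλ = λ_C(1 - cos θ), we can solve for θ:

cos θ = 1 - Δλ/λ_C

Given:
- Δλ = 2.3535 pm
- λ_C = h/(m_e·c) ≈ 2.42631024 pm

cos θ = 1 - 2.3535/2.42631024
cos θ = 1 - 0.969991
cos θ = 0.030009

θ = arccos(0.030009)
θ = 88.28°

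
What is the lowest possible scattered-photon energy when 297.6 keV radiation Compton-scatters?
137.4737 keV (at θ = 180°)

The scattered photon has minimum energy when its wavelength is maximum, i.e., when the Compton shift Δλ = λ_C(1 − cos θ) is maximum. This occurs at θ = 180° (backscattering), giving Δλ_max = 2λ_C = 4.8526 pm.

Initial wavelength: λ₀ = hc/E₀ = 4.1661 pm
Maximum final wavelength: λ'_max = λ₀ + 2λ_C = 4.1661 + 4.8526 = 9.0188 pm
Minimum final energy: E'_min = hc/λ'_max = 137.4737 keV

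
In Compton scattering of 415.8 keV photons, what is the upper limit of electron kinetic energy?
257.5447 keV

Maximum energy transfer occurs at θ = 180° (backscattering).

Initial photon: E₀ = 415.8 keV → λ₀ = 2.9818 pm

Maximum Compton shift (at 180°):
Δλ_max = 2λ_C = 2 × 2.4263 = 4.8526 pm

Final wavelength:
λ' = 2.9818 + 4.8526 = 7.8344 pm

Minimum photon energy (maximum energy to electron):
E'_min = hc/λ' = 158.2553 keV

Maximum electron kinetic energy:
K_max = E₀ - E'_min = 415.8000 - 158.2553 = 257.5447 keV

(Intermediate values are shown rounded; full precision is carried through to the final answer.)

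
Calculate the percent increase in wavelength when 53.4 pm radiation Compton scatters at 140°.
8.0243%

Calculate the Compton shift:
Δλ = λ_C(1 - cos(140°))
Δλ = 2.4263 × (1 - cos(140°))
Δλ = 2.4263 × 1.7660
Δλ = 4.2850 pm

Percentage change:
(Δλ/λ₀) × 100 = (4.2850/53.4) × 100
= 8.0243%

(Intermediate values are shown rounded; full precision is carried through to the final answer.)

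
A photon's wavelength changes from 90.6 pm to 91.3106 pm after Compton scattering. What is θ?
45.00°

First find the wavelength shift:
Δλ = λ' - λ = 91.3106 - 90.6 = 0.7106 pm

Using Δλ = λ_C(1 - cos θ), with λ_C = h/(m_e·c) ≈ 2.42631024 pm:
cos θ = 1 - Δλ/λ_C
cos θ = 1 - 0.7106/2.42631024
cos θ = 0.707127

θ = arccos(0.707127)
θ = 45.00°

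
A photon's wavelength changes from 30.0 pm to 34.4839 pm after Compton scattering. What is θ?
148.00°

First find the wavelength shift:
Δλ = λ' - λ = 34.4839 - 30.0 = 4.4839 pm

Using Δλ = λ_C(1 - cos θ), with λ_C = h/(m_e·c) ≈ 2.42631024 pm:
cos θ = 1 - Δλ/λ_C
cos θ = 1 - 4.4839/2.42631024
cos θ = -0.848032

θ = arccos(-0.848032)
θ = 148.00°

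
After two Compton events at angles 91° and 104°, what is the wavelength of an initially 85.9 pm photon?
91.3819 pm

Apply Compton shift twice:

First scattering at θ₁ = 91°:
Δλ₁ = λ_C(1 - cos(91°))
Δλ₁ = 2.4263 × 1.0175
Δλ₁ = 2.4687 pm

After first scattering:
λ₁ = 85.9 + 2.4687 = 88.3687 pm

Second scattering at θ₂ = 104°:
Δλ₂ = λ_C(1 - cos(104°))
Δλ₂ = 2.4263 × 1.2419
Δλ₂ = 3.0133 pm

Final wavelength:
λ₂ = 88.3687 + 3.0133 = 91.3819 pm

Total shift: Δλ_total = 2.4687 + 3.0133 = 5.4819 pm

(Intermediate values are shown rounded; full precision is carried through to the final answer.)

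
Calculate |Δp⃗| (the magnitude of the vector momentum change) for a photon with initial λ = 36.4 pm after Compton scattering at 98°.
2.6521e-23 kg·m/s

Photon momentum magnitude is p = h/λ.

Initial momentum:
p₀ = h/λ = 6.6261e-34/3.6400e-11 = 1.8203e-23 kg·m/s

After scattering:
λ' = λ + Δλ = 36.4 + 2.7640 = 39.1640 pm
p' = h/λ' = 6.6261e-34/3.9164e-11 = 1.6919e-23 kg·m/s

Momentum is a vector; the scattered photon's direction makes angle θ = 98° with the incident direction. The magnitude of the vector change Δp⃗ = p⃗₀ − p⃗' is found from the law of cosines:
|Δp⃗|² = p₀² + p'² − 2p₀p'cos θ
|Δp⃗|² = (1.8203e-23)² + (1.6919e-23)² − 2·1.8203e-23·1.6919e-23·cos(98°)
|Δp⃗| = 2.6521e-23 kg·m/s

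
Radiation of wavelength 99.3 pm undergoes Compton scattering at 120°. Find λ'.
102.9395 pm

Using the Compton formula: λ' = λ + λ_C(1 − cos θ)

For θ = 120°, cos θ = -1/2 (exact) = -0.5000, so:
1 − cos 120° = 1 − (-1/2) = 1.5000

Δλ = λ_C × 1.5000 = 2.4263 × 1.5000 = 3.6395 pm

λ' = 99.3 + 3.6395 = 102.9395 pm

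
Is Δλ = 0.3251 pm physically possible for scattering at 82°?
No, inconsistent

Calculate the expected shift for θ = 82°:

Δλ_expected = λ_C(1 - cos(82°))
Δλ_expected = 2.4263 × (1 - cos(82°))
Δλ_expected = 2.4263 × 0.8608
Δλ_expected = 2.0886 pm

Given shift: 0.3251 pm
Expected shift: 2.0886 pm
Difference: 1.7636 pm

The values do not match. The given shift corresponds to θ ≈ 30.0°, not 82°.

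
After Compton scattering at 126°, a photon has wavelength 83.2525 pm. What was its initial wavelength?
79.4000 pm

From λ' = λ + Δλ, we have λ = λ' - Δλ

First calculate the Compton shift:
Δλ = λ_C(1 - cos θ)
Δλ = 2.4263 × (1 - cos(126°))
Δλ = 2.4263 × 1.5878
Δλ = 3.8525 pm

Initial wavelength:
λ = λ' - Δλ
λ = 83.2525 - 3.8525
λ = 79.4000 pm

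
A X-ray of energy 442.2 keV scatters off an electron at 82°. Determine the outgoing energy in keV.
253.4201 keV

First convert energy to wavelength:
λ = hc/E, with hc ≈ 1239.842 keV·pm (i.e. 1239.842 eV·nm)

For E = 442.2 keV = 442200 eV:
λ = 1239.842 keV·pm / 442.2 keV
λ = 2.8038 pm

Calculate the Compton shift:
Δλ = λ_C(1 - cos(82°)) = 2.4263 × 0.8608
Δλ = 2.0886 pm

Final wavelength:
λ' = 2.8038 + 2.0886 = 4.8924 pm

Final energy:
E' = hc/λ' = 1239.842 / 4.8924 = 253.4201 keV

(Intermediate values are shown rounded; full precision is carried through to the final answer.)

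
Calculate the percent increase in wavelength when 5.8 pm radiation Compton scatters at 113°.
58.1784%

Calculate the Compton shift:
Δλ = λ_C(1 - cos(113°))
Δλ = 2.4263 × (1 - cos(113°))
Δλ = 2.4263 × 1.3907
Δλ = 3.3743 pm

Percentage change:
(Δλ/λ₀) × 100 = (3.3743/5.8) × 100
= 58.1784%

(Intermediate values are shown rounded; full precision is carried through to the final answer.)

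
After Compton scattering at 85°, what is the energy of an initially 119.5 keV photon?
98.4776 keV

First convert energy to wavelength:
λ = hc/E, with hc ≈ 1239.842 keV·pm (i.e. 1239.842 eV·nm)

For E = 119.5 keV = 119500 eV:
λ = 1239.842 keV·pm / 119.5 keV
λ = 10.3752 pm

Calculate the Compton shift:
Δλ = λ_C(1 - cos(85°)) = 2.4263 × 0.9128
Δλ = 2.2148 pm

Final wavelength:
λ' = 10.3752 + 2.2148 = 12.5901 pm

Final energy:
E' = hc/λ' = 1239.842 / 12.5901 = 98.4776 keV

(Intermediate values are shown rounded; full precision is carried through to the final answer.)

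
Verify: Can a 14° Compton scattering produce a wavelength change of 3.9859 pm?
No, inconsistent

Calculate the expected shift for θ = 14°:

Δλ_expected = λ_C(1 - cos(14°))
Δλ_expected = 2.4263 × (1 - cos(14°))
Δλ_expected = 2.4263 × 0.0297
Δλ_expected = 0.0721 pm

Given shift: 3.9859 pm
Expected shift: 0.0721 pm
Difference: 3.9138 pm

The values do not match. The given shift corresponds to θ ≈ 130.0°, not 14°.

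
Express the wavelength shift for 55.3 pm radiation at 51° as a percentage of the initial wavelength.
1.6264%

Calculate the Compton shift:
Δλ = λ_C(1 - cos(51°))
Δλ = 2.4263 × (1 - cos(51°))
Δλ = 2.4263 × 0.3707
Δλ = 0.8994 pm

Percentage change:
(Δλ/λ₀) × 100 = (0.8994/55.3) × 100
= 1.6264%

(Intermediate values are shown rounded; full precision is carried through to the final answer.)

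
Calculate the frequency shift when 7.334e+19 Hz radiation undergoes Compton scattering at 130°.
3.621e+19 Hz (decrease)

Convert frequency to wavelength (c = 299792458 m/s):
λ₀ = c/f₀ = 299792458/7.334e+19 = 4.0877074e-12 m = 4.0877 pm

Calculate Compton shift:
Δλ = λ_C(1 - cos(130°)) = 3.9859 pm

Final wavelength:
λ' = λ₀ + Δλ = 4.0877 + 3.9859 = 8.0736 pm

Final frequency:
f' = c/λ' = 299792458/8.0736198e-12 = 3.7132348e+19 Hz

Frequency shift (decrease):
Δf = f₀ - f' = 7.334e+19 - 3.7132348e+19 = 3.621e+19 Hz

(Intermediate values are shown rounded; full precision is carried through to the final answer.)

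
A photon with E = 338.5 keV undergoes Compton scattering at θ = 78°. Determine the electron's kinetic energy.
116.4893 keV

By energy conservation: K_e = E_initial - E_final

First find the scattered photon energy:
Initial wavelength: λ = hc/E = 3.6628 pm
Compton shift: Δλ = λ_C(1 - cos(78°)) = 1.9219 pm
Final wavelength: λ' = 3.6628 + 1.9219 = 5.5846 pm
Final photon energy: E' = hc/λ' = 222.0107 keV

Electron kinetic energy:
K_e = E - E' = 338.5000 - 222.0107 = 116.4893 keV

(Intermediate values are shown rounded; full precision is carried through to the final answer.)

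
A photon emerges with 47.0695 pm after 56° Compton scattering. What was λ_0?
46.0000 pm

From λ' = λ + Δλ, we have λ = λ' - Δλ

First calculate the Compton shift:
Δλ = λ_C(1 - cos θ)
Δλ = 2.4263 × (1 - cos(56°))
Δλ = 2.4263 × 0.4408
Δλ = 1.0695 pm

Initial wavelength:
λ = λ' - Δλ
λ = 47.0695 - 1.0695
λ = 46.0000 pm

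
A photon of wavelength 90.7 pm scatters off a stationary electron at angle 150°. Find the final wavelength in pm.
95.2276 pm

Using the Compton scattering formula:
λ' = λ + Δλ = λ + λ_C(1 - cos θ)

Given:
- Initial wavelength λ = 90.7 pm
- Scattering angle θ = 150°
- Compton wavelength λ_C ≈ 2.4263 pm

Calculate the shift:
Δλ = 2.4263 × (1 - cos(150°))
Δλ = 2.4263 × 1.8660
Δλ = 4.5276 pm

Final wavelength:
λ' = 90.7 + 4.5276 = 95.2276 pm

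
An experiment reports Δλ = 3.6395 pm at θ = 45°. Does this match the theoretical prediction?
No, inconsistent

Calculate the expected shift for θ = 45°:

Δλ_expected = λ_C(1 - cos(45°))
Δλ_expected = 2.4263 × (1 - cos(45°))
Δλ_expected = 2.4263 × 0.2929
Δλ_expected = 0.7106 pm

Given shift: 3.6395 pm
Expected shift: 0.7106 pm
Difference: 2.9288 pm

The values do not match. The given shift corresponds to θ ≈ 120.0°, not 45°.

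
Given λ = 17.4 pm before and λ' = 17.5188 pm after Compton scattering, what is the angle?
18.00°

First find the wavelength shift:
Δλ = λ' - λ = 17.5188 - 17.4 = 0.1188 pm

Using Δλ = λ_C(1 - cos θ), with λ_C = h/(m_e·c) ≈ 2.42631024 pm:
cos θ = 1 - Δλ/λ_C
cos θ = 1 - 0.1188/2.42631024
cos θ = 0.951037

θ = arccos(0.951037)
θ = 18.00°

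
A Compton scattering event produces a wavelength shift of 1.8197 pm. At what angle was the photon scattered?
75.52°

From the Compton formula Δλ = λ_C(1 - cos θ), we can solve for θ:

cos θ = 1 - Δλ/λ_C

Given:
- Δλ = 1.8197 pm
- λ_C = h/(m_e·c) ≈ 2.42631024 pm

cos θ = 1 - 1.8197/2.42631024
cos θ = 1 - 0.749987
cos θ = 0.250013

θ = arccos(0.250013)
θ = 75.52°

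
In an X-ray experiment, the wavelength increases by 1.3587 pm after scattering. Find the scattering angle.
63.90°

From the Compton formula Δλ = λ_C(1 - cos θ), we can solve for θ:

cos θ = 1 - Δλ/λ_C

Given:
- Δλ = 1.3587 pm
- λ_C = h/(m_e·c) ≈ 2.42631024 pm

cos θ = 1 - 1.3587/2.42631024
cos θ = 1 - 0.559986
cos θ = 0.440014

θ = arccos(0.440014)
θ = 63.90°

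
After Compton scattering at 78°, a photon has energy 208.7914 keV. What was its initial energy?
308.7000 keV

Convert final energy to wavelength (hc ≈ 1239.842 keV·pm):
λ' = hc/E' = 1239.842 / 208.7914 = 5.9382 pm

Calculate the Compton shift:
Δλ = λ_C(1 - cos(78°))
Δλ = 2.4263 × (1 - cos(78°))
Δλ = 1.9219 pm

Initial wavelength:
λ = λ' - Δλ = 5.9382 - 1.9219 = 4.0163 pm

Initial energy:
E = hc/λ = 1239.842 / 4.0163 = 308.7000 keV

(Intermediate values are shown rounded; full precision is carried through to the final answer.)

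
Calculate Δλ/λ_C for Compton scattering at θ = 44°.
0.2807 λ_C

The Compton shift formula is:
Δλ = λ_C(1 - cos θ)

Dividing both sides by λ_C:
Δλ/λ_C = 1 - cos θ

For θ = 44°:
Δλ/λ_C = 1 - cos(44°)
Δλ/λ_C = 1 - 0.7193
Δλ/λ_C = 0.2807

This means the shift is 0.2807 × λ_C = 0.6810 pm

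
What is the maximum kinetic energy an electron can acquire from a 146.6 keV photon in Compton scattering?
53.4484 keV

Maximum energy transfer occurs at θ = 180° (backscattering).

Initial photon: E₀ = 146.6 keV → λ₀ = 8.4573 pm

Maximum Compton shift (at 180°):
Δλ_max = 2λ_C = 2 × 2.4263 = 4.8526 pm

Final wavelength:
λ' = 8.4573 + 4.8526 = 13.3099 pm

Minimum photon energy (maximum energy to electron):
E'_min = hc/λ' = 93.1516 keV

Maximum electron kinetic energy:
K_max = E₀ - E'_min = 146.6000 - 93.1516 = 53.4484 keV

(Intermediate values are shown rounded; full precision is carried through to the final answer.)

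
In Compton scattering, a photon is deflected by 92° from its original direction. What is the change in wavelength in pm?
2.5110 pm

Using the Compton scattering formula:
Δλ = λ_C(1 - cos θ)

where λ_C = h/(m_e·c) ≈ 2.4263 pm is the Compton wavelength of an electron.

For θ = 92°:
cos(92°) = -0.0349
1 - cos(92°) = 1.0349

Δλ = 2.4263 × 1.0349
Δλ = 2.5110 pm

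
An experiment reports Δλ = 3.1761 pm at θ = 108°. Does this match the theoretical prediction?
Yes, consistent

Calculate the expected shift for θ = 108°:

Δλ_expected = λ_C(1 - cos(108°))
Δλ_expected = 2.4263 × (1 - cos(108°))
Δλ_expected = 2.4263 × 1.3090
Δλ_expected = 3.1761 pm

Given shift: 3.1761 pm
Expected shift: 3.1761 pm
Difference: 0.0000 pm

The values match. This is consistent with Compton scattering at the stated angle.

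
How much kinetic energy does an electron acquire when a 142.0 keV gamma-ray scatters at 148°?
48.1808 keV

By energy conservation: K_e = E_initial - E_final

First find the scattered photon energy:
Initial wavelength: λ = hc/E = 8.7313 pm
Compton shift: Δλ = λ_C(1 - cos(148°)) = 4.4839 pm
Final wavelength: λ' = 8.7313 + 4.4839 = 13.2152 pm
Final photon energy: E' = hc/λ' = 93.8192 keV

Electron kinetic energy:
K_e = E - E' = 142.0000 - 93.8192 = 48.1808 keV

(Intermediate values are shown rounded; full precision is carried through to the final answer.)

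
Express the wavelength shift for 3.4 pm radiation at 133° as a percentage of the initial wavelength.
120.0309%

Calculate the Compton shift:
Δλ = λ_C(1 - cos(133°))
Δλ = 2.4263 × (1 - cos(133°))
Δλ = 2.4263 × 1.6820
Δλ = 4.0810 pm

Percentage change:
(Δλ/λ₀) × 100 = (4.0810/3.4) × 100
= 120.0309%

(Intermediate values are shown rounded; full precision is carried through to the final answer.)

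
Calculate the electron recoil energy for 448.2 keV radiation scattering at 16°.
14.7283 keV

By energy conservation: K_e = E_initial - E_final

First find the scattered photon energy:
Initial wavelength: λ = hc/E = 2.7663 pm
Compton shift: Δλ = λ_C(1 - cos(16°)) = 0.0940 pm
Final wavelength: λ' = 2.7663 + 0.0940 = 2.8603 pm
Final photon energy: E' = hc/λ' = 433.4717 keV

Electron kinetic energy:
K_e = E - E' = 448.2000 - 433.4717 = 14.7283 keV

(Intermediate values are shown rounded; full precision is carried through to the final answer.)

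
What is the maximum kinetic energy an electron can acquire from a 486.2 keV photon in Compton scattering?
318.7146 keV

Maximum energy transfer occurs at θ = 180° (backscattering).

Initial photon: E₀ = 486.2 keV → λ₀ = 2.5501 pm

Maximum Compton shift (at 180°):
Δλ_max = 2λ_C = 2 × 2.4263 = 4.8526 pm

Final wavelength:
λ' = 2.5501 + 4.8526 = 7.4027 pm

Minimum photon energy (maximum energy to electron):
E'_min = hc/λ' = 167.4854 keV

Maximum electron kinetic energy:
K_max = E₀ - E'_min = 486.2000 - 167.4854 = 318.7146 keV

(Intermediate values are shown rounded; full precision is carried through to the final answer.)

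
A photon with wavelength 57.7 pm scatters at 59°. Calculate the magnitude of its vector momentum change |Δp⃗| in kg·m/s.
1.1198e-23 kg·m/s

Photon momentum magnitude is p = h/λ.

Initial momentum:
p₀ = h/λ = 6.6261e-34/5.7700e-11 = 1.1484e-23 kg·m/s

After scattering:
λ' = λ + Δλ = 57.7 + 1.1767 = 58.8767 pm
p' = h/λ' = 6.6261e-34/5.8877e-11 = 1.1254e-23 kg·m/s

Momentum is a vector; the scattered photon's direction makes angle θ = 59° with the incident direction. The magnitude of the vector change Δp⃗ = p⃗₀ − p⃗' is found from the law of cosines:
|Δp⃗|² = p₀² + p'² − 2p₀p'cos θ
|Δp⃗|² = (1.1484e-23)² + (1.1254e-23)² − 2·1.1484e-23·1.1254e-23·cos(59°)
|Δp⃗| = 1.1198e-23 kg·m/s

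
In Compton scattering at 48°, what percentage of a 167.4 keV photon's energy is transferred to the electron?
0.0978 (or 9.78%)

Calculate initial and final photon energies:

Initial: E₀ = 167.4 keV → λ₀ = 7.4065 pm
Compton shift: Δλ = 0.8028 pm
Final wavelength: λ' = 8.2093 pm
Final energy: E' = 151.0298 keV

Fractional energy loss:
(E₀ - E')/E₀ = (167.4000 - 151.0298)/167.4000
= 16.3702/167.4000
= 0.0978
= 9.78%

(Intermediate values are shown rounded; full precision is carried through to the final answer.)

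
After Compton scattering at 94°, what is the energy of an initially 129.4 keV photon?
101.8181 keV

First convert energy to wavelength:
λ = hc/E, with hc ≈ 1239.842 keV·pm (i.e. 1239.842 eV·nm)

For E = 129.4 keV = 129400 eV:
λ = 1239.842 keV·pm / 129.4 keV
λ = 9.5815 pm

Calculate the Compton shift:
Δλ = λ_C(1 - cos(94°)) = 2.4263 × 1.0698
Δλ = 2.5956 pm

Final wavelength:
λ' = 9.5815 + 2.5956 = 12.1770 pm

Final energy:
E' = hc/λ' = 1239.842 / 12.1770 = 101.8181 keV

(Intermediate values are shown rounded; full precision is carried through to the final answer.)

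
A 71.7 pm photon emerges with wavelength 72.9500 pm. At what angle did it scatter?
61.00°

First find the wavelength shift:
Δλ = λ' - λ = 72.9500 - 71.7 = 1.2500 pm

Using Δλ = λ_C(1 - cos θ), with λ_C = h/(m_e·c) ≈ 2.42631024 pm:
cos θ = 1 - Δλ/λ_C
cos θ = 1 - 1.2500/2.42631024
cos θ = 0.484814

θ = arccos(0.484814)
θ = 61.00°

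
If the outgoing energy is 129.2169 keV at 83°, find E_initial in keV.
166.1001 keV

Convert final energy to wavelength (hc ≈ 1239.842 keV·pm):
λ' = hc/E' = 1239.842 / 129.2169 = 9.5950 pm

Calculate the Compton shift:
Δλ = λ_C(1 - cos(83°))
Δλ = 2.4263 × (1 - cos(83°))
Δλ = 2.1306 pm

Initial wavelength:
λ = λ' - Δλ = 9.5950 - 2.1306 = 7.4644 pm

Initial energy:
E = hc/λ = 1239.842 / 7.4644 = 166.1001 keV

(Intermediate values are shown rounded; full precision is carried through to the final answer.)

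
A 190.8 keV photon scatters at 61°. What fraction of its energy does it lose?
0.1613 (or 16.13%)

Calculate initial and final photon energies:

Initial: E₀ = 190.8 keV → λ₀ = 6.4981 pm
Compton shift: Δλ = 1.2500 pm
Final wavelength: λ' = 7.7481 pm
Final energy: E' = 160.0181 keV

Fractional energy loss:
(E₀ - E')/E₀ = (190.8000 - 160.0181)/190.8000
= 30.7819/190.8000
= 0.1613
= 16.13%

(Intermediate values are shown rounded; full precision is carried through to the final answer.)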